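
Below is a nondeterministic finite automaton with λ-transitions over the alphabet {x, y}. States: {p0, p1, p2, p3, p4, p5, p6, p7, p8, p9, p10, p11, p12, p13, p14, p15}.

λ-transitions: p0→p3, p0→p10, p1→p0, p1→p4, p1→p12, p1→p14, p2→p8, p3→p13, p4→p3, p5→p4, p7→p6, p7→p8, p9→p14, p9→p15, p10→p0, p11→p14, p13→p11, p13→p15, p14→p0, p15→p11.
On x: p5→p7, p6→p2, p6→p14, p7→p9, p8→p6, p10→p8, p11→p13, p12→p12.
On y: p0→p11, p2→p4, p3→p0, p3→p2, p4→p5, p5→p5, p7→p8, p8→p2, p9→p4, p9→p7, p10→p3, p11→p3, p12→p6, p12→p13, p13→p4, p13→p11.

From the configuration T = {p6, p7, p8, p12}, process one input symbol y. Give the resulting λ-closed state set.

p7 on y → {p8}.
p8 on y → {p2}.
p12 on y → {p6, p13}.
No y-transition from p6.
Union after reading y: {p2, p6, p8, p13}.
Now take the λ-closure:
From p13 via λ: add p11, p15.
From p11 via λ: add p14.
From p14 via λ: add p0.
From p0 via λ: add p3, p10.
No new states can be added; the closed set is {p0, p2, p3, p6, p8, p10, p11, p13, p14, p15}.

{p0, p2, p3, p6, p8, p10, p11, p13, p14, p15}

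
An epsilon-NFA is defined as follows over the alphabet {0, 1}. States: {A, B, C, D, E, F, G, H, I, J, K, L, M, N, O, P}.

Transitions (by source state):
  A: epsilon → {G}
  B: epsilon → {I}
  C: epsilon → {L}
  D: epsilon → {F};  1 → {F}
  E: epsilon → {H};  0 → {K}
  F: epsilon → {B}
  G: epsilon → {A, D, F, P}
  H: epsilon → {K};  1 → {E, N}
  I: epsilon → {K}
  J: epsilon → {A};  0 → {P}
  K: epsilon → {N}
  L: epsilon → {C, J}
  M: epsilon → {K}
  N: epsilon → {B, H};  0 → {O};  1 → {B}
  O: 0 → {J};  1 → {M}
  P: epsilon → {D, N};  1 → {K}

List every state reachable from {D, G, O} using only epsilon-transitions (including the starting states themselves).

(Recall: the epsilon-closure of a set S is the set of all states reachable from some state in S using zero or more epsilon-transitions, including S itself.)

{A, B, D, F, G, H, I, K, N, O, P}

Start with {D, G, O}.
From D via epsilon: add F.
From G via epsilon: add A, P.
From F via epsilon: add B.
From P via epsilon: add N.
From B via epsilon: add I.
From N via epsilon: add H.
From H via epsilon: add K.
No new states can be added; the closed set is {A, B, D, F, G, H, I, K, N, O, P}.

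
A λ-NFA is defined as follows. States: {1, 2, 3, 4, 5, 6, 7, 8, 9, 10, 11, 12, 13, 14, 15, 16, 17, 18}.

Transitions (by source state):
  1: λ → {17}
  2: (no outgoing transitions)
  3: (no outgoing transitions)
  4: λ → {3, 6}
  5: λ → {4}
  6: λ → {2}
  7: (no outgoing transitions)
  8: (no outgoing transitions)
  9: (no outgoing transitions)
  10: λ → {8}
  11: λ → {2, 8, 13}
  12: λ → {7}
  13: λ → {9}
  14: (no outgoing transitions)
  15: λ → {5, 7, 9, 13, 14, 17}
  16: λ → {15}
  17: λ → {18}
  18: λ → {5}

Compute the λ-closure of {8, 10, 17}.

{2, 3, 4, 5, 6, 8, 10, 17, 18}

Start with {8, 10, 17}.
From 17 via λ: add 18.
From 18 via λ: add 5.
From 5 via λ: add 4.
From 4 via λ: add 3, 6.
From 6 via λ: add 2.
No new states can be added; the closed set is {2, 3, 4, 5, 6, 8, 10, 17, 18}.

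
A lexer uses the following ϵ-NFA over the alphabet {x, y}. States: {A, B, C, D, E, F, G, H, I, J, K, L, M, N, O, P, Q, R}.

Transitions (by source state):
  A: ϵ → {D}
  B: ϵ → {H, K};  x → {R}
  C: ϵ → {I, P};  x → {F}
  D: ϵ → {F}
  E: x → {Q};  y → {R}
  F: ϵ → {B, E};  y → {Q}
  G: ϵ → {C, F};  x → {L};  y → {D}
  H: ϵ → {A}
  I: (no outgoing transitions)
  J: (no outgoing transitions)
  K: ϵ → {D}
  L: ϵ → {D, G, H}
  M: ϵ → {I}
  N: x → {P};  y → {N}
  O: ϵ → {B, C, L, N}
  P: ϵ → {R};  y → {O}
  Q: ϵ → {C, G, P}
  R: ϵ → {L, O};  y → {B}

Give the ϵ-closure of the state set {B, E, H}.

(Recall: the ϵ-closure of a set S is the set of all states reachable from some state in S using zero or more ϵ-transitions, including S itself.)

{A, B, D, E, F, H, K}

Start with {B, E, H}.
From B via ϵ: add K.
From H via ϵ: add A.
From A via ϵ: add D.
From D via ϵ: add F.
No new states can be added; the closed set is {A, B, D, E, F, H, K}.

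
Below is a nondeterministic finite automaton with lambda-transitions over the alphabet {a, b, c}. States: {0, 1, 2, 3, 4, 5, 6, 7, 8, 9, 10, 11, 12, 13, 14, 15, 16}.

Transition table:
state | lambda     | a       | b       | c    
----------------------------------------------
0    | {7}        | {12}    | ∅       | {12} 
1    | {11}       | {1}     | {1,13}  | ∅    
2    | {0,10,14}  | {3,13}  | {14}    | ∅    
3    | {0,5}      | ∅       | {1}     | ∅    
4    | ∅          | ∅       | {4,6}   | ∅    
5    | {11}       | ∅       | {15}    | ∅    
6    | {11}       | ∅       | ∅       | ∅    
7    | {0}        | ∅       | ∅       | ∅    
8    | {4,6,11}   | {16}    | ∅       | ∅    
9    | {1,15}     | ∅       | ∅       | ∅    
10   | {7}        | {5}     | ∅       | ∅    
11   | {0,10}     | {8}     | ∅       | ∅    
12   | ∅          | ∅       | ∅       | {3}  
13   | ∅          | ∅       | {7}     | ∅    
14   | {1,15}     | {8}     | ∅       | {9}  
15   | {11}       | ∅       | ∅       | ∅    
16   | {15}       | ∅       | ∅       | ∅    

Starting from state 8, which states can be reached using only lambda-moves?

{0, 4, 6, 7, 8, 10, 11}

Start with {8}.
From 8 via lambda: add 4, 6, 11.
From 11 via lambda: add 0, 10.
From 0 via lambda: add 7.
No new states can be added; the closed set is {0, 4, 6, 7, 8, 10, 11}.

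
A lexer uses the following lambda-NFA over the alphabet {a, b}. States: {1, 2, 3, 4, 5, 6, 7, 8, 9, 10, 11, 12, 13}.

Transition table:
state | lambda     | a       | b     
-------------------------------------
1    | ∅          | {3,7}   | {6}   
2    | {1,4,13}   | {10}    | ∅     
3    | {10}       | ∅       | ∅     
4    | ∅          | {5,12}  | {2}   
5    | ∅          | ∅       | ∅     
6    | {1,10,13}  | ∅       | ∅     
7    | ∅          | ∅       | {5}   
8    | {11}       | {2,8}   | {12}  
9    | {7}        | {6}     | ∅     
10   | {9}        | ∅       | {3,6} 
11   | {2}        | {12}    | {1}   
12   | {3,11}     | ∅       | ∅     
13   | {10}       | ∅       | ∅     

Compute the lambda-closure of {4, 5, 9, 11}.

{1, 2, 4, 5, 7, 9, 10, 11, 13}

Start with {4, 5, 9, 11}.
From 9 via lambda: add 7.
From 11 via lambda: add 2.
From 2 via lambda: add 1, 13.
From 13 via lambda: add 10.
No new states can be added; the closed set is {1, 2, 4, 5, 7, 9, 10, 11, 13}.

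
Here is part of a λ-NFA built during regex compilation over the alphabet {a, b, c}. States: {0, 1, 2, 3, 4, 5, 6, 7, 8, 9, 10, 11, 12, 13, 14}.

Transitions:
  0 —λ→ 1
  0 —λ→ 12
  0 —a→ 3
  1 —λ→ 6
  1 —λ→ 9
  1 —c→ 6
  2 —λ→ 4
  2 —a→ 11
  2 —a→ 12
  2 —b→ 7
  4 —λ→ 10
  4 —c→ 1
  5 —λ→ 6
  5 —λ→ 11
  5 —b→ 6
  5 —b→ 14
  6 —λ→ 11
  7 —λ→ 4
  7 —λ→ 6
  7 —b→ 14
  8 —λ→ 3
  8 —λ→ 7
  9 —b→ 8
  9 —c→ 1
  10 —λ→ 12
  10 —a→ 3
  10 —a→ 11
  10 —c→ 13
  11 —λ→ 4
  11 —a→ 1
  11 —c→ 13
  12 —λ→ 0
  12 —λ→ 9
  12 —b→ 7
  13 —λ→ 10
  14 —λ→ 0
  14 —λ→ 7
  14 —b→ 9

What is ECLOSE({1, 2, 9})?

{0, 1, 2, 4, 6, 9, 10, 11, 12}

Start with {1, 2, 9}.
From 1 via λ: add 6.
From 2 via λ: add 4.
From 4 via λ: add 10.
From 6 via λ: add 11.
From 10 via λ: add 12.
From 12 via λ: add 0.
No new states can be added; the closed set is {0, 1, 2, 4, 6, 9, 10, 11, 12}.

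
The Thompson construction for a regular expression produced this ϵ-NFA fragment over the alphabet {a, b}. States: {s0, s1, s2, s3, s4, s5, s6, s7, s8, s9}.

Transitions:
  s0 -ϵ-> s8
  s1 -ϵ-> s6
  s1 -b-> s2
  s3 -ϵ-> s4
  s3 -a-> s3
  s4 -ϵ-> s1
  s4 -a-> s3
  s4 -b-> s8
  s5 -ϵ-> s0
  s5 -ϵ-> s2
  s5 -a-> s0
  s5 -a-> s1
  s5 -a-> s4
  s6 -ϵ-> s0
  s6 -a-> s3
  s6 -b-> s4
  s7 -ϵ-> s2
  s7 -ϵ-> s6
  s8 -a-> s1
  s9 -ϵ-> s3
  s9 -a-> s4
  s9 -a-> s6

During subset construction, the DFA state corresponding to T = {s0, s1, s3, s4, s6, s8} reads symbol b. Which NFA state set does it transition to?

{s0, s1, s2, s4, s6, s8}

s1 on b → {s2}.
s4 on b → {s8}.
s6 on b → {s4}.
No b-transition from s0, s3, s8.
Union after reading b: {s2, s4, s8}.
Now take the ϵ-closure:
From s4 via ϵ: add s1.
From s1 via ϵ: add s6.
From s6 via ϵ: add s0.
No new states can be added; the closed set is {s0, s1, s2, s4, s6, s8}.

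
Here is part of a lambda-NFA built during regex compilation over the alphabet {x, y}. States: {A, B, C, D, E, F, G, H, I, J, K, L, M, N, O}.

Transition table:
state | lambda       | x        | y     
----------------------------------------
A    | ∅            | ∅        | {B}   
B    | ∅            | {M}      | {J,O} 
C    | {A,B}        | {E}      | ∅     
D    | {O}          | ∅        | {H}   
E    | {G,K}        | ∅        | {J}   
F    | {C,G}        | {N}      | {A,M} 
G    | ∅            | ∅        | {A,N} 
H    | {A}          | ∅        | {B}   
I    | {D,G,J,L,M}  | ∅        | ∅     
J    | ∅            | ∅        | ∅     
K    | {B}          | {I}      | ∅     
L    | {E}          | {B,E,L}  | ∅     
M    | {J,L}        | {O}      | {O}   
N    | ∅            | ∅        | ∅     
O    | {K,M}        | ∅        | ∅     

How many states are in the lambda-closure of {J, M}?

7

Start with {J, M}.
From M via lambda: add L.
From L via lambda: add E.
From E via lambda: add G, K.
From K via lambda: add B.
lambda-closure = {B, E, G, J, K, L, M}, which has 7 states.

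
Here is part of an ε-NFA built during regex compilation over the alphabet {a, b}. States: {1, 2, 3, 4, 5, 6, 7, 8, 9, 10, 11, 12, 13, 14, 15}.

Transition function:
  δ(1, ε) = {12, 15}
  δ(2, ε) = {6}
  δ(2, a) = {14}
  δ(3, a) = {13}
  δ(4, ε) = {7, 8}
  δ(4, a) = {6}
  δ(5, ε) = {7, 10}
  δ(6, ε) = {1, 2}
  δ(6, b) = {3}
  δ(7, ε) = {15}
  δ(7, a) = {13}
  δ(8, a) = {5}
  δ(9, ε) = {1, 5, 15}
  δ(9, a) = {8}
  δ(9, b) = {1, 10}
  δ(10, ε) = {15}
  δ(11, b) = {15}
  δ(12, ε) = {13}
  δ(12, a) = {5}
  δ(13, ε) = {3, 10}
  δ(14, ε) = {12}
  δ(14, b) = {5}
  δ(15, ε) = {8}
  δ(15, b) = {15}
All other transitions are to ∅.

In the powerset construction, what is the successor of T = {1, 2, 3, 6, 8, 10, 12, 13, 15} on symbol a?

2 on a → {14}.
3 on a → {13}.
8 on a → {5}.
12 on a → {5}.
No a-transition from 1, 6, 10, 13, 15.
Union after reading a: {5, 13, 14}.
Now take the ε-closure:
From 5 via ε: add 7, 10.
From 13 via ε: add 3.
From 14 via ε: add 12.
From 7 via ε: add 15.
From 15 via ε: add 8.
No new states can be added; the closed set is {3, 5, 7, 8, 10, 12, 13, 14, 15}.

{3, 5, 7, 8, 10, 12, 13, 14, 15}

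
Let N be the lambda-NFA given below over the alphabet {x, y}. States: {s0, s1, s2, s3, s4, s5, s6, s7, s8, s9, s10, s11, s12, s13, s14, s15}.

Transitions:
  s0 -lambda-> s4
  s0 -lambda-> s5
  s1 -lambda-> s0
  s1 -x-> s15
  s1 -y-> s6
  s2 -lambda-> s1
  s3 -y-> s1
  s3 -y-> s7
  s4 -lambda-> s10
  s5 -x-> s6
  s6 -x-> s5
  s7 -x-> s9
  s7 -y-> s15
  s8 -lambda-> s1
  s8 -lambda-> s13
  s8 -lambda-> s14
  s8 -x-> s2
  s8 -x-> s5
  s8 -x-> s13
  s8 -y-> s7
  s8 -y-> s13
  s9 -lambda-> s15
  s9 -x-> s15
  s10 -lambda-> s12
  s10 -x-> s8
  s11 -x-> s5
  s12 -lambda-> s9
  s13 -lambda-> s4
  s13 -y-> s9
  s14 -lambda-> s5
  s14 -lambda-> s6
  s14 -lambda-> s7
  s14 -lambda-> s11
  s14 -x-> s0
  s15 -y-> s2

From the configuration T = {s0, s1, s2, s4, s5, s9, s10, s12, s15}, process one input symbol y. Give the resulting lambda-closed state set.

{s0, s1, s2, s4, s5, s6, s9, s10, s12, s15}

s1 on y → {s6}.
s15 on y → {s2}.
No y-transition from s0, s2, s4, s5, s9, s10, s12.
Union after reading y: {s2, s6}.
Now take the lambda-closure:
From s2 via lambda: add s1.
From s1 via lambda: add s0.
From s0 via lambda: add s4, s5.
From s4 via lambda: add s10.
From s10 via lambda: add s12.
From s12 via lambda: add s9.
From s9 via lambda: add s15.
No new states can be added; the closed set is {s0, s1, s2, s4, s5, s6, s9, s10, s12, s15}.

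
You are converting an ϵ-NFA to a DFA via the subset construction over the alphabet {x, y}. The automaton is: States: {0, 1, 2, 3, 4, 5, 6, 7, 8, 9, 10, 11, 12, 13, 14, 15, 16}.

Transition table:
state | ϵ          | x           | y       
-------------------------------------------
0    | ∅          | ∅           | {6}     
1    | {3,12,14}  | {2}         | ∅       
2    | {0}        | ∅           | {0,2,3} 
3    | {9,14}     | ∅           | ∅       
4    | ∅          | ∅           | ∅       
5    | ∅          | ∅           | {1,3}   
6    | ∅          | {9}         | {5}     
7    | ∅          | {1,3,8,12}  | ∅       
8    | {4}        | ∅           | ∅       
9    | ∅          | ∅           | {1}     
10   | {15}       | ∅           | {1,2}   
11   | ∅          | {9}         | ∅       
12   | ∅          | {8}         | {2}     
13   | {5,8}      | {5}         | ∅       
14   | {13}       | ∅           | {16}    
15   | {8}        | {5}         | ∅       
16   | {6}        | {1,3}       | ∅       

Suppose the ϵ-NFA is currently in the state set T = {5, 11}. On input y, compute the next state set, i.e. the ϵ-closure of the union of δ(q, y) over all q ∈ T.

{1, 3, 4, 5, 8, 9, 12, 13, 14}

5 on y → {1, 3}.
No y-transition from 11.
Union after reading y: {1, 3}.
Now take the ϵ-closure:
From 1 via ϵ: add 12, 14.
From 3 via ϵ: add 9.
From 14 via ϵ: add 13.
From 13 via ϵ: add 5, 8.
From 8 via ϵ: add 4.
No new states can be added; the closed set is {1, 3, 4, 5, 8, 9, 12, 13, 14}.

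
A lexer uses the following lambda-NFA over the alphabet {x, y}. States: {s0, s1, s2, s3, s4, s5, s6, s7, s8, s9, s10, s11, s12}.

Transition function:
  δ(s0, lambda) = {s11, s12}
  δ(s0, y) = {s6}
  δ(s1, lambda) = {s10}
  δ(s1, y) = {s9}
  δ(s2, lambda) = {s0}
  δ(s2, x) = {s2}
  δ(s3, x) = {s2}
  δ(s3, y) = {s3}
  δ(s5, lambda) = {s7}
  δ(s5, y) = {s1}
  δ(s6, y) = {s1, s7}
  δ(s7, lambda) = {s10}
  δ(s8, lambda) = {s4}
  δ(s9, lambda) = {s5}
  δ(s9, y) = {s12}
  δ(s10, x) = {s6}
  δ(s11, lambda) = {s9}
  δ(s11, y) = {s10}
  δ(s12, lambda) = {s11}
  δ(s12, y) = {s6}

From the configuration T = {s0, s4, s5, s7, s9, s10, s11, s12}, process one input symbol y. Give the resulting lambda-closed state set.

{s1, s5, s6, s7, s9, s10, s11, s12}

s0 on y → {s6}.
s5 on y → {s1}.
s9 on y → {s12}.
s11 on y → {s10}.
s12 on y → {s6}.
No y-transition from s4, s7, s10.
Union after reading y: {s1, s6, s10, s12}.
Now take the lambda-closure:
From s12 via lambda: add s11.
From s11 via lambda: add s9.
From s9 via lambda: add s5.
From s5 via lambda: add s7.
No new states can be added; the closed set is {s1, s5, s6, s7, s9, s10, s11, s12}.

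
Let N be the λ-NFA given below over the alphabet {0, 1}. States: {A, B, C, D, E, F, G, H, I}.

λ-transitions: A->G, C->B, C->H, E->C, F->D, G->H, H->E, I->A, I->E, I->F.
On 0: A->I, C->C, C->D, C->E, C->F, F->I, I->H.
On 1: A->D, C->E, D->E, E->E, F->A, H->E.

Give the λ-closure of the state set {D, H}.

Start with {D, H}.
From H via λ: add E.
From E via λ: add C.
From C via λ: add B.
No new states can be added; the closed set is {B, C, D, E, H}.

{B, C, D, E, H}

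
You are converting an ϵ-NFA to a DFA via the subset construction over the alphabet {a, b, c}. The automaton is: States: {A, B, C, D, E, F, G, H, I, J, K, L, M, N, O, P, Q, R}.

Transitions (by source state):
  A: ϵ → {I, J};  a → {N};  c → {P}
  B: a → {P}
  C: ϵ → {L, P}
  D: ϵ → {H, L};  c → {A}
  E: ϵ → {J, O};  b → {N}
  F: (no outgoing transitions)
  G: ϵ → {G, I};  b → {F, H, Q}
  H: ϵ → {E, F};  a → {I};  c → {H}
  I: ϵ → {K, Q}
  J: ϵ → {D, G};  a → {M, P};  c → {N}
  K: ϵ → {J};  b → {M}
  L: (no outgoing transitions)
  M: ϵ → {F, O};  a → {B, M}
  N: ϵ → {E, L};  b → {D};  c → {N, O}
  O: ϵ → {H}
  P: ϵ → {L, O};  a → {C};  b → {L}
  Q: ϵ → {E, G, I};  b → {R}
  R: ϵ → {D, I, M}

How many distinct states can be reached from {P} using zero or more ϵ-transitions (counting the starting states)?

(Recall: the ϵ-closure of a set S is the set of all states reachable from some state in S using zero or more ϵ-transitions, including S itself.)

12

Start with {P}.
From P via ϵ: add L, O.
From O via ϵ: add H.
From H via ϵ: add E, F.
From E via ϵ: add J.
From J via ϵ: add D, G.
From G via ϵ: add I.
From I via ϵ: add K, Q.
ϵ-closure = {D, E, F, G, H, I, J, K, L, O, P, Q}, which has 12 states.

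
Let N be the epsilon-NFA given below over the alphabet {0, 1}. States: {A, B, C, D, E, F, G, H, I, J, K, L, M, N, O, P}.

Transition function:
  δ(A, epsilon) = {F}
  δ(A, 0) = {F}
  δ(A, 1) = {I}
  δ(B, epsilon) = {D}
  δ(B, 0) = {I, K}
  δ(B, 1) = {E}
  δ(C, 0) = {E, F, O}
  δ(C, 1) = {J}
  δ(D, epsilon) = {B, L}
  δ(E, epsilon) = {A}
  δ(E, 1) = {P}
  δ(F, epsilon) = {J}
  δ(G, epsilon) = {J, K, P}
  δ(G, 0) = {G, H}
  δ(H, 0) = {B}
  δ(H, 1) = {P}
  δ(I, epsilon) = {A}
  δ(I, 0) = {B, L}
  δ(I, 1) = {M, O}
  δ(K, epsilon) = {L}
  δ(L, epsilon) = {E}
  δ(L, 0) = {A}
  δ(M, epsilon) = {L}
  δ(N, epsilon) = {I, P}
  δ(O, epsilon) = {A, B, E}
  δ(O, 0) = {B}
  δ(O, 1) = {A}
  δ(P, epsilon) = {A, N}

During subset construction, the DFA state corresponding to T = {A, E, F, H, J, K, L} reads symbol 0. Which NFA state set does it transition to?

A on 0 → {F}.
H on 0 → {B}.
L on 0 → {A}.
No 0-transition from E, F, J, K.
Union after reading 0: {A, B, F}.
Now take the epsilon-closure:
From B via epsilon: add D.
From F via epsilon: add J.
From D via epsilon: add L.
From L via epsilon: add E.
No new states can be added; the closed set is {A, B, D, E, F, J, L}.

{A, B, D, E, F, J, L}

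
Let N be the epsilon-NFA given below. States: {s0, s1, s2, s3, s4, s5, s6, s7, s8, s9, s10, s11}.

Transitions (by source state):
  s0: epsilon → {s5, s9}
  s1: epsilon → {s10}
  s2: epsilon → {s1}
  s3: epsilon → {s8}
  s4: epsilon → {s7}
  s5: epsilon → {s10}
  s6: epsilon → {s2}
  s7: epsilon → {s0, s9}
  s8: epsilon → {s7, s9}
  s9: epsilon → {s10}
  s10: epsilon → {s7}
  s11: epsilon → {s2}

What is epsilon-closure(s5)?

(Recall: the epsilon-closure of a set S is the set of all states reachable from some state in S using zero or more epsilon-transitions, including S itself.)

Start with {s5}.
From s5 via epsilon: add s10.
From s10 via epsilon: add s7.
From s7 via epsilon: add s0, s9.
No new states can be added; the closed set is {s0, s5, s7, s9, s10}.

{s0, s5, s7, s9, s10}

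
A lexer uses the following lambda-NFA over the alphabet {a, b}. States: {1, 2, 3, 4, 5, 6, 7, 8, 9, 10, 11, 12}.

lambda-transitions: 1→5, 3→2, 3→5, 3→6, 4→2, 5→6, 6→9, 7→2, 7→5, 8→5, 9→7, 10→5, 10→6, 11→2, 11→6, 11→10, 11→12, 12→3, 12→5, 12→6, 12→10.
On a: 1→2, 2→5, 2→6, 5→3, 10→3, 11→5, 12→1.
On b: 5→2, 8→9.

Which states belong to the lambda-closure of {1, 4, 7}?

Start with {1, 4, 7}.
From 1 via lambda: add 5.
From 4 via lambda: add 2.
From 5 via lambda: add 6.
From 6 via lambda: add 9.
No new states can be added; the closed set is {1, 2, 4, 5, 6, 7, 9}.

{1, 2, 4, 5, 6, 7, 9}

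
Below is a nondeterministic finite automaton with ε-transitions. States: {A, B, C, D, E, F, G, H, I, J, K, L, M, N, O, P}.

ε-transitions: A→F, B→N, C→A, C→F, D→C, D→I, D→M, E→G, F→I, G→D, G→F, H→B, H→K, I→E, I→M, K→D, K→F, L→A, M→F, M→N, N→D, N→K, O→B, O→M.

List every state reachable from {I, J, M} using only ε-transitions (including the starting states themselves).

{A, C, D, E, F, G, I, J, K, M, N}

Start with {I, J, M}.
From I via ε: add E.
From M via ε: add F, N.
From E via ε: add G.
From N via ε: add D, K.
From D via ε: add C.
From C via ε: add A.
No new states can be added; the closed set is {A, C, D, E, F, G, I, J, K, M, N}.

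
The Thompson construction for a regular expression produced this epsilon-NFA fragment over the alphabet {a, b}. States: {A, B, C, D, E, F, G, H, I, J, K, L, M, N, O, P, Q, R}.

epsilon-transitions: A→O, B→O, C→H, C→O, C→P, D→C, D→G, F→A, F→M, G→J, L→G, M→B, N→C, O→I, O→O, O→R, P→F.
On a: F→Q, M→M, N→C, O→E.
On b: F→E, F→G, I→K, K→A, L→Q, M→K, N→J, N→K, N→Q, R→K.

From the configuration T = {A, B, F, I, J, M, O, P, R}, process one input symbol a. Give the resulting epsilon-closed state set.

{B, E, I, M, O, Q, R}

F on a → {Q}.
M on a → {M}.
O on a → {E}.
No a-transition from A, B, I, J, P, R.
Union after reading a: {E, M, Q}.
Now take the epsilon-closure:
From M via epsilon: add B.
From B via epsilon: add O.
From O via epsilon: add I, R.
No new states can be added; the closed set is {B, E, I, M, O, Q, R}.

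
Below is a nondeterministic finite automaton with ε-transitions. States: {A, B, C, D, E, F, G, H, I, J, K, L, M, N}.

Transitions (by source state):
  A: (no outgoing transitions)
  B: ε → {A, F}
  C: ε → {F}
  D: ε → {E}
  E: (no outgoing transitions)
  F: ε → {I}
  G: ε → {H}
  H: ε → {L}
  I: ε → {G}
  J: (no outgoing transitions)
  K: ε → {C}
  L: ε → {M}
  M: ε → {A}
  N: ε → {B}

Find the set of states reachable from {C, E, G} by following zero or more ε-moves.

{A, C, E, F, G, H, I, L, M}

Start with {C, E, G}.
From C via ε: add F.
From G via ε: add H.
From F via ε: add I.
From H via ε: add L.
From L via ε: add M.
From M via ε: add A.
No new states can be added; the closed set is {A, C, E, F, G, H, I, L, M}.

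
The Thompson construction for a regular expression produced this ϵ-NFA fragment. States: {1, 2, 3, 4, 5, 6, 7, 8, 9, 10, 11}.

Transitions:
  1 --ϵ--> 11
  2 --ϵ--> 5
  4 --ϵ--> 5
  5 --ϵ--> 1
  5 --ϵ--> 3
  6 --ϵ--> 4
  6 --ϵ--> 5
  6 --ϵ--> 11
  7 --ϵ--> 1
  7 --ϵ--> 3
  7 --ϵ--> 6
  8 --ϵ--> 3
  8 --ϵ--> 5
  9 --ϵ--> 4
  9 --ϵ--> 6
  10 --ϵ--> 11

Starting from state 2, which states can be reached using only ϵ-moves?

{1, 2, 3, 5, 11}

Start with {2}.
From 2 via ϵ: add 5.
From 5 via ϵ: add 1, 3.
From 1 via ϵ: add 11.
No new states can be added; the closed set is {1, 2, 3, 5, 11}.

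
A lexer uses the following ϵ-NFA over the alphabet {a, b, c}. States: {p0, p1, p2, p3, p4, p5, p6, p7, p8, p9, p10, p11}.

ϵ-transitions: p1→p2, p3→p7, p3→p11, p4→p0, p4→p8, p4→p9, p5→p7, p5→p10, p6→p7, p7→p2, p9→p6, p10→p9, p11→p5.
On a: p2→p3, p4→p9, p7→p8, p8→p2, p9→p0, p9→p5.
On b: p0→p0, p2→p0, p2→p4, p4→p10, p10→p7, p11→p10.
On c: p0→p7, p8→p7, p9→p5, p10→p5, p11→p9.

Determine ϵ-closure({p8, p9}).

Start with {p8, p9}.
From p9 via ϵ: add p6.
From p6 via ϵ: add p7.
From p7 via ϵ: add p2.
No new states can be added; the closed set is {p2, p6, p7, p8, p9}.

{p2, p6, p7, p8, p9}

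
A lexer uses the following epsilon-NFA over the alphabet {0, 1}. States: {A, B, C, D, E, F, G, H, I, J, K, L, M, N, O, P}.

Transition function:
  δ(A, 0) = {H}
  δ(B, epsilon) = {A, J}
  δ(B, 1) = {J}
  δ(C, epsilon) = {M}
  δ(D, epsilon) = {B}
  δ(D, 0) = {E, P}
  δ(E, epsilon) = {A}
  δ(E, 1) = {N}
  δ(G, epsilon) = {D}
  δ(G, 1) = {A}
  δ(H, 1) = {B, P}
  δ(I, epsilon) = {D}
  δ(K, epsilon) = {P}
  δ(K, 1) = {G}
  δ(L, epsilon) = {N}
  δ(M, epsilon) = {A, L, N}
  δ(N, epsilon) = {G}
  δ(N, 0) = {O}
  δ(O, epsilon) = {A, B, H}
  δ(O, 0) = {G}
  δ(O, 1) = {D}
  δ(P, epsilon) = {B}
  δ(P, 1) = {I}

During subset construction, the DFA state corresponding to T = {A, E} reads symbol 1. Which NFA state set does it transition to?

E on 1 → {N}.
No 1-transition from A.
Union after reading 1: {N}.
Now take the epsilon-closure:
From N via epsilon: add G.
From G via epsilon: add D.
From D via epsilon: add B.
From B via epsilon: add A, J.
No new states can be added; the closed set is {A, B, D, G, J, N}.

{A, B, D, G, J, N}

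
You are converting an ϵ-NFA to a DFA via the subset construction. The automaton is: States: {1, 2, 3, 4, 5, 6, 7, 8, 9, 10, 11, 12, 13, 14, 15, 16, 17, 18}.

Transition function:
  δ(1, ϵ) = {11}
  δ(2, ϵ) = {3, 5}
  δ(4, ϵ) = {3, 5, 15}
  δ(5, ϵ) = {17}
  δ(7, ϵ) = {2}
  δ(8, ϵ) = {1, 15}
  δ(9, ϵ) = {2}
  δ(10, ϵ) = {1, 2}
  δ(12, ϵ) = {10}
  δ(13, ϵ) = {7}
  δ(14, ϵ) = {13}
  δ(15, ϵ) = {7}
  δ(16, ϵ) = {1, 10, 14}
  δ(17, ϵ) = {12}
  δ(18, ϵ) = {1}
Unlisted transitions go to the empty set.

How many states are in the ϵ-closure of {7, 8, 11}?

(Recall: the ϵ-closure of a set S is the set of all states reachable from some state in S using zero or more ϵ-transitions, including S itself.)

11

Start with {7, 8, 11}.
From 7 via ϵ: add 2.
From 8 via ϵ: add 1, 15.
From 2 via ϵ: add 3, 5.
From 5 via ϵ: add 17.
From 17 via ϵ: add 12.
From 12 via ϵ: add 10.
ϵ-closure = {1, 2, 3, 5, 7, 8, 10, 11, 12, 15, 17}, which has 11 states.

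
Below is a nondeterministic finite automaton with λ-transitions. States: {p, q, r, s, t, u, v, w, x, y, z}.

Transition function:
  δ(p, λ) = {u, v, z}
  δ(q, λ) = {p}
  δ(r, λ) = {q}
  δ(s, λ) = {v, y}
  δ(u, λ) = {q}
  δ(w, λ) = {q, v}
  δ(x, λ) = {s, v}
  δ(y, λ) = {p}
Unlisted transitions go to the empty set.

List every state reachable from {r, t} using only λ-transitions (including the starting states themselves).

Start with {r, t}.
From r via λ: add q.
From q via λ: add p.
From p via λ: add u, v, z.
No new states can be added; the closed set is {p, q, r, t, u, v, z}.

{p, q, r, t, u, v, z}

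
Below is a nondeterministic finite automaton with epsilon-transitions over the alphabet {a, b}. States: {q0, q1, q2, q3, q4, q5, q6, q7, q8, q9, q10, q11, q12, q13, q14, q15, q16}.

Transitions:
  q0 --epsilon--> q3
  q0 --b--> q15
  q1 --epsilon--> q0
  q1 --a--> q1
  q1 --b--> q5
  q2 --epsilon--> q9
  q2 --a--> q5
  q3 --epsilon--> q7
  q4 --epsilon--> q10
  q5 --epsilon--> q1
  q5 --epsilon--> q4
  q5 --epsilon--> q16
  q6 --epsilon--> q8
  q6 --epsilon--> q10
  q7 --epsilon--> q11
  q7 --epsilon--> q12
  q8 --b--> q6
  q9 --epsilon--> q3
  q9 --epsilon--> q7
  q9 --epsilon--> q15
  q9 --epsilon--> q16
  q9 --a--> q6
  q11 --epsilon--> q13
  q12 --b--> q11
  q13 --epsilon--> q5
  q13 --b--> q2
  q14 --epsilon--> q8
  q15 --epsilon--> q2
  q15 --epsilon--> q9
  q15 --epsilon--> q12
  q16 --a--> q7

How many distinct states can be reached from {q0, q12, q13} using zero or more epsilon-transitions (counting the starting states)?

11

Start with {q0, q12, q13}.
From q0 via epsilon: add q3.
From q13 via epsilon: add q5.
From q3 via epsilon: add q7.
From q5 via epsilon: add q1, q4, q16.
From q4 via epsilon: add q10.
From q7 via epsilon: add q11.
epsilon-closure = {q0, q1, q3, q4, q5, q7, q10, q11, q12, q13, q16}, which has 11 states.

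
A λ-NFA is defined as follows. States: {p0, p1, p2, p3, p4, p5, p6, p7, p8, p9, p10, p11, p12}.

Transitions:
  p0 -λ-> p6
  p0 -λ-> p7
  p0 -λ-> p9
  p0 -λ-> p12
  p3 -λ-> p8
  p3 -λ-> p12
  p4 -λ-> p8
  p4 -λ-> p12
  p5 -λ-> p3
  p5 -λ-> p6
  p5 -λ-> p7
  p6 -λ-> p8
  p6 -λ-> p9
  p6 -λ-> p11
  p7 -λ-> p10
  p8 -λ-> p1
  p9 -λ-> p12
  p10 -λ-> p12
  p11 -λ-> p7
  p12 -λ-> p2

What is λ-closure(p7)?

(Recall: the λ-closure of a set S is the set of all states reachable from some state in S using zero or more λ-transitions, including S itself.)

Start with {p7}.
From p7 via λ: add p10.
From p10 via λ: add p12.
From p12 via λ: add p2.
No new states can be added; the closed set is {p2, p7, p10, p12}.

{p2, p7, p10, p12}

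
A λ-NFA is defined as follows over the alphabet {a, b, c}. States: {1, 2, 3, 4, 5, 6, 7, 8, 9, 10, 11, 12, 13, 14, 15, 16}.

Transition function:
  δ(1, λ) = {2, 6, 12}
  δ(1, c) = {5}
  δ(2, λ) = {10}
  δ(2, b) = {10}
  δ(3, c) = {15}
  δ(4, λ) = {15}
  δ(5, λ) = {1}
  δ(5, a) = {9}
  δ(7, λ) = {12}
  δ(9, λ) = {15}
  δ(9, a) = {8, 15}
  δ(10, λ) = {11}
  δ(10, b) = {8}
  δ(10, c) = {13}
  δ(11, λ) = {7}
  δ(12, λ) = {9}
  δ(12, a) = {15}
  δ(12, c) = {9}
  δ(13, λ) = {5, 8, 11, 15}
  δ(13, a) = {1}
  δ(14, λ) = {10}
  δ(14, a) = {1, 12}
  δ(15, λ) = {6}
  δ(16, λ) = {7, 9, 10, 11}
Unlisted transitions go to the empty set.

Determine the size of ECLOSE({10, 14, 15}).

8

Start with {10, 14, 15}.
From 10 via λ: add 11.
From 15 via λ: add 6.
From 11 via λ: add 7.
From 7 via λ: add 12.
From 12 via λ: add 9.
λ-closure = {6, 7, 9, 10, 11, 12, 14, 15}, which has 8 states.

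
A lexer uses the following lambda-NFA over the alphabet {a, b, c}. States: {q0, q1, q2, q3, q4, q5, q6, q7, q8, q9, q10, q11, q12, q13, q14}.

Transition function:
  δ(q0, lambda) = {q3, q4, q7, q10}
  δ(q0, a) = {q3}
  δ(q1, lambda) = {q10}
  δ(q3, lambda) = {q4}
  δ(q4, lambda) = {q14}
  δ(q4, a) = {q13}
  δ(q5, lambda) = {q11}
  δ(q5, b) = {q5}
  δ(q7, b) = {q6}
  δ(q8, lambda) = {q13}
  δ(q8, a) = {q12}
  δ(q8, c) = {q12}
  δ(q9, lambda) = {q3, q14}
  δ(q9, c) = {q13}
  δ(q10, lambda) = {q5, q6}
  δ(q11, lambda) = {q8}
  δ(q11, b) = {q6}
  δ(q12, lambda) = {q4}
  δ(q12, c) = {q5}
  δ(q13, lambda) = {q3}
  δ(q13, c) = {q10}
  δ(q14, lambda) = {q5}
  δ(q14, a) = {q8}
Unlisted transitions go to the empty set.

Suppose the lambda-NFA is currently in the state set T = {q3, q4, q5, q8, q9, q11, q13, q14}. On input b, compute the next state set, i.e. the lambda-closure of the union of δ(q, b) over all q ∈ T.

{q3, q4, q5, q6, q8, q11, q13, q14}

q5 on b → {q5}.
q11 on b → {q6}.
No b-transition from q3, q4, q8, q9, q13, q14.
Union after reading b: {q5, q6}.
Now take the lambda-closure:
From q5 via lambda: add q11.
From q11 via lambda: add q8.
From q8 via lambda: add q13.
From q13 via lambda: add q3.
From q3 via lambda: add q4.
From q4 via lambda: add q14.
No new states can be added; the closed set is {q3, q4, q5, q6, q8, q11, q13, q14}.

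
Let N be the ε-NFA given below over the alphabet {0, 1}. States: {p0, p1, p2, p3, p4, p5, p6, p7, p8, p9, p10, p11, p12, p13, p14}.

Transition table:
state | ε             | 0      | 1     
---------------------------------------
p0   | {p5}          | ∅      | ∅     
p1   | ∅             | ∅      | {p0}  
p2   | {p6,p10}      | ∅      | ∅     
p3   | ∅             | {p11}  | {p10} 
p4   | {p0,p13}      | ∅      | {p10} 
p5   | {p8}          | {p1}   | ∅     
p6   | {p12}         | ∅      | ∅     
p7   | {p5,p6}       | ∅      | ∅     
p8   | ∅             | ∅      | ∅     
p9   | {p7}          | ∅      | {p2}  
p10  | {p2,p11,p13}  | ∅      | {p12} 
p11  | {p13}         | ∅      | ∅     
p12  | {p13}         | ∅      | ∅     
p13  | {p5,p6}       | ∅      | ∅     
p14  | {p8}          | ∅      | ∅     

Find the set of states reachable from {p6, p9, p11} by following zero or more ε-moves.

Start with {p6, p9, p11}.
From p6 via ε: add p12.
From p9 via ε: add p7.
From p11 via ε: add p13.
From p7 via ε: add p5.
From p5 via ε: add p8.
No new states can be added; the closed set is {p5, p6, p7, p8, p9, p11, p12, p13}.

{p5, p6, p7, p8, p9, p11, p12, p13}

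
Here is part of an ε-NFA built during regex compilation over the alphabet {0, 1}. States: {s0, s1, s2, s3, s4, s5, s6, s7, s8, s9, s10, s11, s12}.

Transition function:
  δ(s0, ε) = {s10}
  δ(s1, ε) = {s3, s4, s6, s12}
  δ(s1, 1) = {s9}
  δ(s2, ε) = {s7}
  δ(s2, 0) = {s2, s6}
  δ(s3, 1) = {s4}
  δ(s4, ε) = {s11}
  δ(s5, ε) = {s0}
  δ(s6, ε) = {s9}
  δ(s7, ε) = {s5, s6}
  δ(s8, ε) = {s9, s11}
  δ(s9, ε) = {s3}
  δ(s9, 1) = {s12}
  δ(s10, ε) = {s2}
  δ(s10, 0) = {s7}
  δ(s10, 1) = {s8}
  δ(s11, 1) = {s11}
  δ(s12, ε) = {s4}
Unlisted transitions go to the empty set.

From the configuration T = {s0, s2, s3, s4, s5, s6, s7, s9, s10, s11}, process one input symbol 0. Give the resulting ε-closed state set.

s2 on 0 → {s2, s6}.
s10 on 0 → {s7}.
No 0-transition from s0, s3, s4, s5, s6, s7, s9, s11.
Union after reading 0: {s2, s6, s7}.
Now take the ε-closure:
From s6 via ε: add s9.
From s7 via ε: add s5.
From s5 via ε: add s0.
From s9 via ε: add s3.
From s0 via ε: add s10.
No new states can be added; the closed set is {s0, s2, s3, s5, s6, s7, s9, s10}.

{s0, s2, s3, s5, s6, s7, s9, s10}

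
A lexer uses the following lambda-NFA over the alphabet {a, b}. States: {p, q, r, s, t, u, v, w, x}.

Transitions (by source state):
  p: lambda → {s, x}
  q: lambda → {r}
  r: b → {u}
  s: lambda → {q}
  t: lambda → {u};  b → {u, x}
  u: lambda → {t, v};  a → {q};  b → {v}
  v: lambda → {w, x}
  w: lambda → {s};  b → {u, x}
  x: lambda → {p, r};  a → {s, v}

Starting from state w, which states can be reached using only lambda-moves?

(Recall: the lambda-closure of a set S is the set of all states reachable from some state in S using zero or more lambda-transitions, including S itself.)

{q, r, s, w}

Start with {w}.
From w via lambda: add s.
From s via lambda: add q.
From q via lambda: add r.
No new states can be added; the closed set is {q, r, s, w}.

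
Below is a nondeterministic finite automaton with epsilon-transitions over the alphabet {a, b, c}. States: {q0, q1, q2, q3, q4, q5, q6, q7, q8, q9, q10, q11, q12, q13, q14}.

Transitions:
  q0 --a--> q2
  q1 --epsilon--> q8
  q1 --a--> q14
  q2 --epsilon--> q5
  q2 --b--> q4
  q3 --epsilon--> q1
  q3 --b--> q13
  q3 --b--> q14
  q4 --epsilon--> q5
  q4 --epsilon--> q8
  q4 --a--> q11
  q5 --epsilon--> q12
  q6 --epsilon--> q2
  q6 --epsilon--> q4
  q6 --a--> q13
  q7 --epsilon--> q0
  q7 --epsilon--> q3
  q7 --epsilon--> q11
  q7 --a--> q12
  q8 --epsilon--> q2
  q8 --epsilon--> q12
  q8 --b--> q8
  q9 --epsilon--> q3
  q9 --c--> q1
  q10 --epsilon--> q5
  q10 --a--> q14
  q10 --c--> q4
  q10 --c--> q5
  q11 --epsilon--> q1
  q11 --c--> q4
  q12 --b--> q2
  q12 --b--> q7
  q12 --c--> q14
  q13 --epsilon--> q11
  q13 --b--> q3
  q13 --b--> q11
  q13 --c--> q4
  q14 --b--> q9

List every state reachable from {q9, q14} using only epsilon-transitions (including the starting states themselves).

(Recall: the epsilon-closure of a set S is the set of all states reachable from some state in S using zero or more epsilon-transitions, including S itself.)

Start with {q9, q14}.
From q9 via epsilon: add q3.
From q3 via epsilon: add q1.
From q1 via epsilon: add q8.
From q8 via epsilon: add q2, q12.
From q2 via epsilon: add q5.
No new states can be added; the closed set is {q1, q2, q3, q5, q8, q9, q12, q14}.

{q1, q2, q3, q5, q8, q9, q12, q14}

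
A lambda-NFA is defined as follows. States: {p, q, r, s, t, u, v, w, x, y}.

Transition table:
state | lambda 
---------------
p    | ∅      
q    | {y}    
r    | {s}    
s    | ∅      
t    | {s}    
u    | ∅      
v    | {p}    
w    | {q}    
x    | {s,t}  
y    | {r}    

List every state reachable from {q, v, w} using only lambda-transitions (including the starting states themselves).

Start with {q, v, w}.
From q via lambda: add y.
From v via lambda: add p.
From y via lambda: add r.
From r via lambda: add s.
No new states can be added; the closed set is {p, q, r, s, v, w, y}.

{p, q, r, s, v, w, y}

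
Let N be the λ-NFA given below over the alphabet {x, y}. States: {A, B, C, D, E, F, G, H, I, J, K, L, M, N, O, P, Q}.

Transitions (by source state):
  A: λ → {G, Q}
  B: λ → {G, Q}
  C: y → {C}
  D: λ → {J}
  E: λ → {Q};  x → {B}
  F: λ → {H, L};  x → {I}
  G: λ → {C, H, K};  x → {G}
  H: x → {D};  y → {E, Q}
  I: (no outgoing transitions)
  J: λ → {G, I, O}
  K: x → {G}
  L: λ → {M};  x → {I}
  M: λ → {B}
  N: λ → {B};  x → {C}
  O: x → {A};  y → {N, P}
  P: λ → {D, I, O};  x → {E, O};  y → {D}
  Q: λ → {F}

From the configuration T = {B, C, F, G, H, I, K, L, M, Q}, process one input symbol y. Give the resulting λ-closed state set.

C on y → {C}.
H on y → {E, Q}.
No y-transition from B, F, G, I, K, L, M, Q.
Union after reading y: {C, E, Q}.
Now take the λ-closure:
From Q via λ: add F.
From F via λ: add H, L.
From L via λ: add M.
From M via λ: add B.
From B via λ: add G.
From G via λ: add K.
No new states can be added; the closed set is {B, C, E, F, G, H, K, L, M, Q}.

{B, C, E, F, G, H, K, L, M, Q}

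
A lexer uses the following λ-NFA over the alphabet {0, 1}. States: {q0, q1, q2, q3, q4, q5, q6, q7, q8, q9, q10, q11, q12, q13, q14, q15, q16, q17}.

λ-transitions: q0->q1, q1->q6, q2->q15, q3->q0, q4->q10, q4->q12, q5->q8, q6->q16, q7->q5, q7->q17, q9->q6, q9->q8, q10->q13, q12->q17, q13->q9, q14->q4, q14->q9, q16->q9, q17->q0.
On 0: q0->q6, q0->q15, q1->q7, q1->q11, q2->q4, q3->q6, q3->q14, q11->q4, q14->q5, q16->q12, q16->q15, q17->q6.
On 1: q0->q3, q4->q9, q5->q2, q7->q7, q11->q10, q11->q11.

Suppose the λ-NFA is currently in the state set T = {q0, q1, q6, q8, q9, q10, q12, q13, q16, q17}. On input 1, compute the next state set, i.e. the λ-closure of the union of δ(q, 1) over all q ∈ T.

q0 on 1 → {q3}.
No 1-transition from q1, q6, q8, q9, q10, q12, q13, q16, q17.
Union after reading 1: {q3}.
Now take the λ-closure:
From q3 via λ: add q0.
From q0 via λ: add q1.
From q1 via λ: add q6.
From q6 via λ: add q16.
From q16 via λ: add q9.
From q9 via λ: add q8.
No new states can be added; the closed set is {q0, q1, q3, q6, q8, q9, q16}.

{q0, q1, q3, q6, q8, q9, q16}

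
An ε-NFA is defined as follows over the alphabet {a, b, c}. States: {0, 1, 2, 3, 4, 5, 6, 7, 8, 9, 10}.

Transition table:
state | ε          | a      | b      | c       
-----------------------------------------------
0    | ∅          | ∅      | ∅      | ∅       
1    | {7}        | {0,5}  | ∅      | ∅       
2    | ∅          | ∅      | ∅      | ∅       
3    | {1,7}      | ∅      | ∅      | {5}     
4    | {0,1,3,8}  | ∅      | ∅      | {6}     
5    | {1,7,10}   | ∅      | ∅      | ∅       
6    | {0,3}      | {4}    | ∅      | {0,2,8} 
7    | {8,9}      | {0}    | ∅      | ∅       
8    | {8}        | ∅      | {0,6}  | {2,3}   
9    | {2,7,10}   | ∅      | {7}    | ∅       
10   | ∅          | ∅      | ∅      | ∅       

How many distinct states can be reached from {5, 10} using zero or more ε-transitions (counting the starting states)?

Start with {5, 10}.
From 5 via ε: add 1, 7.
From 7 via ε: add 8, 9.
From 9 via ε: add 2.
ε-closure = {1, 2, 5, 7, 8, 9, 10}, which has 7 states.

7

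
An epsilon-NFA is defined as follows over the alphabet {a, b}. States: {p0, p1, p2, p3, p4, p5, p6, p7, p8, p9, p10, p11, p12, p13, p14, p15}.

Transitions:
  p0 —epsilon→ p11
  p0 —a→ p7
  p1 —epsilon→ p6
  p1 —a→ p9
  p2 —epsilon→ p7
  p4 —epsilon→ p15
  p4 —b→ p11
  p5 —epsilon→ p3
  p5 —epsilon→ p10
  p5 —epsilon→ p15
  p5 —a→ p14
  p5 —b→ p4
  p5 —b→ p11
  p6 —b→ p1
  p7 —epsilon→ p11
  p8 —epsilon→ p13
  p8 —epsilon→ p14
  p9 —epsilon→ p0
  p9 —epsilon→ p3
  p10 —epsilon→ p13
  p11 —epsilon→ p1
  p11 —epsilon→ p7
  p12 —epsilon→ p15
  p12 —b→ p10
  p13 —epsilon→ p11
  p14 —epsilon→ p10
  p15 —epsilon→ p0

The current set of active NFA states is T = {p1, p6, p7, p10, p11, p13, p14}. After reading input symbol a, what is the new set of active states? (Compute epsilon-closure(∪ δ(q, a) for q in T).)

{p0, p1, p3, p6, p7, p9, p11}

p1 on a → {p9}.
No a-transition from p6, p7, p10, p11, p13, p14.
Union after reading a: {p9}.
Now take the epsilon-closure:
From p9 via epsilon: add p0, p3.
From p0 via epsilon: add p11.
From p11 via epsilon: add p1, p7.
From p1 via epsilon: add p6.
No new states can be added; the closed set is {p0, p1, p3, p6, p7, p9, p11}.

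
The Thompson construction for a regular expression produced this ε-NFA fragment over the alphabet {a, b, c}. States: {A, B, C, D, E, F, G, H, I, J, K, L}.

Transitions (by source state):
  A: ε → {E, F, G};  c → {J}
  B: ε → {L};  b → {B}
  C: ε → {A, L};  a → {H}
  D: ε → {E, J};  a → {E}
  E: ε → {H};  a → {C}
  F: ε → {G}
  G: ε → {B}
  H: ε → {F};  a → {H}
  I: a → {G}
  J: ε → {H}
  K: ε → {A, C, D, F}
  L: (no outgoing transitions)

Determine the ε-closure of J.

{B, F, G, H, J, L}

Start with {J}.
From J via ε: add H.
From H via ε: add F.
From F via ε: add G.
From G via ε: add B.
From B via ε: add L.
No new states can be added; the closed set is {B, F, G, H, J, L}.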